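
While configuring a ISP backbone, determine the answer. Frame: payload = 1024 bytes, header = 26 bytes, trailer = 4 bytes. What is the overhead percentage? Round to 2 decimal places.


Given: payload = 1024 B, header = 26 B, trailer = 4 B
Overhead bytes = header + trailer = 26 + 4 = 30
Total frame = payload + overhead = 1024 + 30 = 1054
Overhead % = 30 / 1054 * 100 = 2.8463% -> 2.85% (2 dp)

2.85


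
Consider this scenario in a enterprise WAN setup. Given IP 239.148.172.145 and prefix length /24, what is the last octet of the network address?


Given: IP = 239.148.172.145, prefix = /24
Subnet mask = 255.255.255.0
Last octet of IP: 145
Last octet of mask: 0
Network last octet = 145 AND 0 = 0

0


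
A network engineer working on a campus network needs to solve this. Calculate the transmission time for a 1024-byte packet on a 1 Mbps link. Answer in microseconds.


Given: packet = 1024 bytes, bandwidth = 1 Mbps
Packet in bits = 1024 * 8 = 8192 bits
Bandwidth = 1 * 10^6 = 1000000 bps
Time = 8192 / 1000000 seconds
Time in us = 8192 * 10^6 / 1000000 = 8192

8192


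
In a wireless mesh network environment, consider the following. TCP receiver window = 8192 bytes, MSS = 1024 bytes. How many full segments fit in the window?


Given: RWND = 8192 bytes, MSS = 1024 bytes
Full segments = floor(RWND / MSS)
Full segments = floor(8192 / 1024)
Full segments = floor(8.0) = 8

8


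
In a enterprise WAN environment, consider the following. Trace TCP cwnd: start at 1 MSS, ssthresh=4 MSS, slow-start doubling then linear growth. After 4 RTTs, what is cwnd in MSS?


RTT 0: cwnd = 1 MSS (initial)
RTT 1: cwnd = 2 MSS (slow start, doubled)
RTT 2: cwnd = 4 MSS (slow start, doubled)
RTT 3: cwnd = 5 MSS (congestion avoidance, +1)
RTT 4: cwnd = 6 MSS (congestion avoidance, +1)

6


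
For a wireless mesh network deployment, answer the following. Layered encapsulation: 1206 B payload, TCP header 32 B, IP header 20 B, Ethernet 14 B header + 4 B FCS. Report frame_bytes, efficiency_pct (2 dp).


TCP segment = 1206 + 32 = 1238 B
IP packet = 1238 + 20 = 1258 B
Ethernet frame = 1258 + 14 + 4 = 1276 B
Efficiency = app / frame = 1206 / 1276 = 0.945141 = 94.5141% -> 94.51% (2 dp)

1276, 94.51


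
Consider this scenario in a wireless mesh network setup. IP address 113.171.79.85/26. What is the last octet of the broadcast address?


Given: IP = 113.171.79.85, prefix = /26
Host bits = 32 - 26 = 6
Network last octet = 85 AND mask = 64
Host part size = 2^6 - 1 = 63
Broadcast last octet = 64 OR 63 = 127

127


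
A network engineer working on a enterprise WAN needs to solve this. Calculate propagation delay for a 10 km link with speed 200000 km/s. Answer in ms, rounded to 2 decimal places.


Given: distance = 10 km, speed = 200000 km/s
Delay = distance / speed = 10 / 200000 seconds
Delay in ms = 10 * 1000 / 200000
Delay = 0.0500 ms
Rounded to 2 dp = 0.05 ms

0.05


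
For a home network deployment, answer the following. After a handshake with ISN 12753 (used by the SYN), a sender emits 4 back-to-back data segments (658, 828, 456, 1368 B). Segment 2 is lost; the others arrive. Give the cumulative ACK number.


SYN uses sequence number 12753; first data byte = ISN + 1 = 12754.
Segment 1: SEQ = 12754, len = 658 B, covers [12754, 13411]
Segment 2: SEQ = 13412, len = 828 B, covers [13412, 14239] [LOST]
Segment 3: SEQ = 14240, len = 456 B, covers [14240, 14695]
Segment 4: SEQ = 14696, len = 1368 B, covers [14696, 16063]
In-order data received: bytes [12754, 13411] (segments 1..1).
Segment 2 missing -> gap begins at byte 13412; later segments buffered out of order.
Cumulative ACK = next expected in-order byte = 12754 + 658 = 13412

13412


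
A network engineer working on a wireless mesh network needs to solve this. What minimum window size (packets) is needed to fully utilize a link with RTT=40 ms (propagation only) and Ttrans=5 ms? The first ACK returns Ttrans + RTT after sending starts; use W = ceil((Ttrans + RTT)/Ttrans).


Given: Ttrans = 5 ms, RTT = 40 ms (= 2 * Tprop, Tprop = 20 ms)
Time until first ACK returns = Ttrans + RTT = 5 + 40 = 45 ms
Need W * Ttrans >= Ttrans + RTT  ->  W >= (Ttrans + RTT) / Ttrans
(Ttrans + RTT) / Ttrans = 45 / 5 = 9
W_min = ceil(9) = 9

9


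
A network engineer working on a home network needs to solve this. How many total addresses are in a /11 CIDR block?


Given: CIDR prefix /11
Host bits = 32 - 11 = 21
Total addresses = 2^21 = 2097152

2097152


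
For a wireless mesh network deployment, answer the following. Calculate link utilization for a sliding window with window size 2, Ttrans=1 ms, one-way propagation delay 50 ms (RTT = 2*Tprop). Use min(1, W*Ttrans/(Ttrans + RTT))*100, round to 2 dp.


Given: W = 2, Ttrans = 1 ms, RTT = 100 ms (= 2 * Tprop, Tprop = 50 ms)
Cycle time = Ttrans + RTT = 1 + 100 = 101 ms (first packet sent until its ACK returns)
W * Ttrans = 2 * 1 = 2 ms of sending per cycle
W * Ttrans / (Ttrans + RTT) = 2 / 101 = 0.019802
U = min(1, 0.019802) = 0.019802
U% = 1.98%

1.98


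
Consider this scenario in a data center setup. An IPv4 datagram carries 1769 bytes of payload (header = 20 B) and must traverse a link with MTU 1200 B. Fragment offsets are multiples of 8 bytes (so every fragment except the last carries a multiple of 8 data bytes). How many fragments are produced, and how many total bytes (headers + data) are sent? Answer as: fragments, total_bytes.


Max data per non-final fragment = floor((MTU - header)/8)*8 = floor((1200 - 20)/8)*8 = floor(1180/8)*8 = 1176 B
Final fragment needs no 8-byte alignment: it can carry up to MTU - header = 1180 B
Non-final fragments needed = ceil((payload - 1180) / 1176) = ceil(589/1176) = ceil(0.5009) = 1
Number of fragments = 1 + 1 = 2
Fragment sizes (data): 1 * 1176 B + 593 B (last, 593 <= 1180 OK)
Total bytes sent = payload + n_frags * header = 1769 + 2*20 = 1769 + 40 = 1809 B

2, 1809


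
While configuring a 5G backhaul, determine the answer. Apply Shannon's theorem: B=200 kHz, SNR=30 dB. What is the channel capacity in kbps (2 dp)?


Given: B = 200 kHz, SNR = 30 dB
SNR linear = 10^(30/10) = 1000
1 + SNR = 1001
log2(1001) = 9.9672262588
C = 200 * 1000 * 9.9672262588 = 1993445.2518 bps
C = 1993.445252 kbps -> 1993.45 kbps (2 dp)

1993.45


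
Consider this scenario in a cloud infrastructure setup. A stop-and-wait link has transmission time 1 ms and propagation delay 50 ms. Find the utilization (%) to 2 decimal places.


Given: Ttrans = 1 ms, Tprop = 50 ms
RTT = 2 * Tprop = 2 * 50 = 100 ms
U = Ttrans / (Ttrans + RTT)
U = 1 / (1 + 100)
U = 1 / 101 = 0.009901
U% = 0.99%

0.99


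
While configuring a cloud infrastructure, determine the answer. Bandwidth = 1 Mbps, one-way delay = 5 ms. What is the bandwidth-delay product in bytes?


Given: bandwidth = 1 Mbps, delay = 5 ms
BDP in bits = 1 * 10^6 * 5 / 1000
BDP in bits = 5000
BDP in bytes = 5000 / 8 = 625

625


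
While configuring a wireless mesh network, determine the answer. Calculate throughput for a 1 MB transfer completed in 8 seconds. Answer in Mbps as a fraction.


Given: file = 1 MB, time = 8 s
File in Mb = 1 * 8 = 8 Mb
Throughput = 8 / 8 Mbps
Throughput = 1 Mbps

1


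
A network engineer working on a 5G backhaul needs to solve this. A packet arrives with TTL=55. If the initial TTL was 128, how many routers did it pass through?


Given: initial TTL = 128, received TTL = 55
Hops = initial TTL - received TTL
Hops = 128 - 55 = 73

73


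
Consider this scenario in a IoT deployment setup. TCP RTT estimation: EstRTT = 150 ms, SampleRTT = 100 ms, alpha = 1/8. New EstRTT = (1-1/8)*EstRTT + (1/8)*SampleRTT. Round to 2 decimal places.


Given: EstRTT = 150 ms, SampleRTT = 100 ms, alpha = 1/8
New EstRTT = (1 - alpha) * EstRTT + alpha * SampleRTT
(7/8) * 150 = 131.25
(1/8) * 100 = 12.5
New EstRTT = 131.25 + 12.5 = 143.75 ms -> 143.75 ms (2 dp)

143.75


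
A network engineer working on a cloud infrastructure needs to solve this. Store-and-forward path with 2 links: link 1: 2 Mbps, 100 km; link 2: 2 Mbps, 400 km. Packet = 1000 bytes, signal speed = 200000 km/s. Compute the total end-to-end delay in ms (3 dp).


Packet = 1000 bytes = 8000 bits. Store-and-forward: sum (t_trans + t_prop) per link.
Link 1: t_trans = 8000/(2*10^6) s = 4.0000 ms; t_prop = 100/200000 s = 0.5000 ms; subtotal = 4.5000 ms
Link 2: t_trans = 8000/(2*10^6) s = 4.0000 ms; t_prop = 400/200000 s = 2.0000 ms; subtotal = 6.0000 ms
End-to-end = 4.5000 + 6.0000 = 10.5000 ms -> 10.500 ms (3 dp)

10.500


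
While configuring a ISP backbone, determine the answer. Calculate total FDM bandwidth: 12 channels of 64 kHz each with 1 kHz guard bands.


Given: 12 channels, 64 kHz each, guard = 1 kHz
Channel bandwidth = 12 * 64 = 768 kHz
Guard bands = 11 gaps * 1 kHz = 11 kHz
Total = 768 + 11 = 779 kHz

779


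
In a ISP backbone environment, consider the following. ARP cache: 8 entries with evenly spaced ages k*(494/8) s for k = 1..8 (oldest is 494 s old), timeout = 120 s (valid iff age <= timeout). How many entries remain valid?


Ages are k * 494/8 s for k = 1..8 (spacing = 61.7500 s).
Entry k is valid iff k * 494/8 <= 120 iff k <= 8 * 120 / 494 = 1.9433
n_valid = floor(1.9433) = 1
(n_stale = 8 - 1 = 7)

1


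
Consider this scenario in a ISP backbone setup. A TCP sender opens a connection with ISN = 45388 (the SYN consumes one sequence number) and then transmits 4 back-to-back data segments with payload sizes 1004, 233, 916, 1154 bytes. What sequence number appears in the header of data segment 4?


The SYN occupies sequence number ISN = 45388, so the first data byte is ISN + 1 = 45389.
SEQ of data segment i = (ISN + 1) + sum of payload sizes of segments 1..i-1.
Segment 1: SEQ = 45389, payload = 1004 bytes
Segment 2: SEQ = 46393, payload = 233 bytes
Segment 3: SEQ = 46626, payload = 916 bytes
Segment 4: SEQ = 47542, payload = 1154 bytes
SEQ of segment 4 = 45389 + 1004 + 233 + 916 = 47542

47542


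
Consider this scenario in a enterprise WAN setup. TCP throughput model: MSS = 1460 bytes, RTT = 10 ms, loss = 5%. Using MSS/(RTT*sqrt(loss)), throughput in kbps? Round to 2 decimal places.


Given: MSS = 1460 bytes, RTT = 10 ms, loss = 5%
RTT in seconds = 10 / 1000 = 0.01
Loss rate = 5% = 0.05
sqrt(loss) = sqrt(0.05) = 0.223606797750
Throughput (bytes/s) = 1460 / (0.01 * 0.223606797750) = 652931.8494
Throughput (kbps) = 652931.8494 * 8 / 1000 = 5223.454795 -> 5223.45 kbps (2 dp)

5223.45


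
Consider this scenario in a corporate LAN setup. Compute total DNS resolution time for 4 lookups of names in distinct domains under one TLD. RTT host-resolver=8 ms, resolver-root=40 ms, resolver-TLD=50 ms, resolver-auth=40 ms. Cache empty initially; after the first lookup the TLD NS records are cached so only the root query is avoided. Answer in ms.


Lookup 1 (cold cache): local + root + TLD + auth = 8 + 40 + 50 + 40 = 138 ms
Lookups 2..4 (TLD NS cached -> skip root; new domain -> still ask TLD and auth): local + TLD + auth = 8 + 50 + 40 = 98 ms each
Remaining 3 lookups: 3 * 98 = 294 ms
Total = 138 + 294 = 432 ms

432


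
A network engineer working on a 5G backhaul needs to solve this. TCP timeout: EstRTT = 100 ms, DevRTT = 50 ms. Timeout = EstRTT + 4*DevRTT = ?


Given: EstRTT = 100 ms, DevRTT = 50 ms
Timeout = EstRTT + 4 * DevRTT
4 * DevRTT = 4 * 50 = 200
Timeout = 100 + 200 = 300 ms

300


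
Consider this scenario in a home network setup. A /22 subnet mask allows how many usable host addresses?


Given: subnet mask /22
Host bits = 32 - 22 = 10
Total addresses = 2^10 = 1024
Usable hosts = 1024 - 2 (network + broadcast) = 1022

1022


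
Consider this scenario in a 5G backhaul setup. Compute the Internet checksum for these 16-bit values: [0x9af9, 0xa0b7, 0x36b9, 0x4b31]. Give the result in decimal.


Given words: [0x9af9, 0xa0b7, 0x36b9, 0x4b31]
Step 1: Sum all words
Raw sum = 39673 + 41143 + 14009 + 19249 = 114074
Step 2: Fold carry: (48538 + 1) = 48539
One's complement = ~48539 & 0xFFFF = 16996

16996


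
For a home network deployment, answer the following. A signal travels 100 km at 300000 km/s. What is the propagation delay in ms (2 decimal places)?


Given: distance = 100 km, speed = 300000 km/s
Delay = distance / speed = 100 / 300000 seconds
Delay in ms = 100 * 1000 / 300000
Delay = 0.3333 ms
Rounded to 2 dp = 0.33 ms

0.33


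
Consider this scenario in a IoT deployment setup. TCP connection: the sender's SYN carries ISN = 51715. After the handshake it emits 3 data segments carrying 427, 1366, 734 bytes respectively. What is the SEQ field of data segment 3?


The SYN occupies sequence number ISN = 51715, so the first data byte is ISN + 1 = 51716.
SEQ of data segment i = (ISN + 1) + sum of payload sizes of segments 1..i-1.
Segment 1: SEQ = 51716, payload = 427 bytes
Segment 2: SEQ = 52143, payload = 1366 bytes
Segment 3: SEQ = 53509, payload = 734 bytes
SEQ of segment 3 = 51716 + 427 + 1366 = 53509

53509


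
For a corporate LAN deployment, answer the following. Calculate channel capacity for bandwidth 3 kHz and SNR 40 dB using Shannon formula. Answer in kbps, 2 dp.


Given: B = 3 kHz, SNR = 40 dB
SNR linear = 10^(40/10) = 10000
1 + SNR = 10001
log2(10001) = 13.2878566418
C = 3 * 1000 * 13.2878566418 = 39863.5699 bps
C = 39.863570 kbps -> 39.86 kbps (2 dp)

39.86


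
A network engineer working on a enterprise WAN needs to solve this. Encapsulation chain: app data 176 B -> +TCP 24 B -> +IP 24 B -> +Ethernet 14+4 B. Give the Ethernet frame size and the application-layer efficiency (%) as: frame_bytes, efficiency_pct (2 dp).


TCP segment = 176 + 24 = 200 B
IP packet = 200 + 24 = 224 B
Ethernet frame = 224 + 14 + 4 = 242 B
Efficiency = app / frame = 176 / 242 = 0.727273 = 72.7273% -> 72.73% (2 dp)

242, 72.73


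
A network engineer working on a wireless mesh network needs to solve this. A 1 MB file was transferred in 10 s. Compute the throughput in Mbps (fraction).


Given: file = 1 MB, time = 10 s
File in Mb = 1 * 8 = 8 Mb
Throughput = 8 / 10 Mbps
Throughput = 4/5 Mbps

4/5


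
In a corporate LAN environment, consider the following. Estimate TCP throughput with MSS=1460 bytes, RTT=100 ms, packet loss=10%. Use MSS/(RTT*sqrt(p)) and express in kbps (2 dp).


Given: MSS = 1460 bytes, RTT = 100 ms, loss = 10%
RTT in seconds = 100 / 1000 = 0.1
Loss rate = 10% = 0.1
sqrt(loss) = sqrt(0.1) = 0.316227766017
Throughput (bytes/s) = 1460 / (0.1 * 0.316227766017) = 46169.2538
Throughput (kbps) = 46169.2538 * 8 / 1000 = 369.354031 -> 369.35 kbps (2 dp)

369.35


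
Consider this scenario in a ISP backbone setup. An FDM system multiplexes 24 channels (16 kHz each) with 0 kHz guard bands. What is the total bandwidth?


Given: 24 channels, 16 kHz each, guard = 0 kHz
Channel bandwidth = 24 * 16 = 384 kHz
Guard bands = 23 gaps * 0 kHz = 0 kHz
Total = 384 + 0 = 384 kHz

384


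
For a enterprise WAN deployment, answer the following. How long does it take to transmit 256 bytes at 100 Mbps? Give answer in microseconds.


Given: packet = 256 bytes, bandwidth = 100 Mbps
Packet in bits = 256 * 8 = 2048 bits
Bandwidth = 100 * 10^6 = 100000000 bps
Time = 2048 / 100000000 seconds
Time in us = 2048 * 10^6 / 100000000 = 20.48

20.48


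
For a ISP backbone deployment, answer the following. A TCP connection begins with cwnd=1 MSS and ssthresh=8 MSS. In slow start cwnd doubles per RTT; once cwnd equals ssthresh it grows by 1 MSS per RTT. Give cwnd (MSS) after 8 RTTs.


RTT 0: cwnd = 1 MSS (initial)
RTT 1: cwnd = 2 MSS (slow start, doubled)
RTT 2: cwnd = 4 MSS (slow start, doubled)
RTT 3: cwnd = 8 MSS (slow start, doubled)
RTT 4: cwnd = 9 MSS (congestion avoidance, +1)
RTT 5: cwnd = 10 MSS (congestion avoidance, +1)
RTT 6: cwnd = 11 MSS (congestion avoidance, +1)
RTT 7: cwnd = 12 MSS (congestion avoidance, +1)
RTT 8: cwnd = 13 MSS (congestion avoidance, +1)

13


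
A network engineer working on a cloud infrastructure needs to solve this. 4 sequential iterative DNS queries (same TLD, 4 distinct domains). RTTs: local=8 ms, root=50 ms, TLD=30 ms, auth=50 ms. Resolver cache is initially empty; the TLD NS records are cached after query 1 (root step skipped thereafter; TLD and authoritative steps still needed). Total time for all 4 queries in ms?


Lookup 1 (cold cache): local + root + TLD + auth = 8 + 50 + 30 + 50 = 138 ms
Lookups 2..4 (TLD NS cached -> skip root; new domain -> still ask TLD and auth): local + TLD + auth = 8 + 30 + 50 = 88 ms each
Remaining 3 lookups: 3 * 88 = 264 ms
Total = 138 + 264 = 402 ms

402


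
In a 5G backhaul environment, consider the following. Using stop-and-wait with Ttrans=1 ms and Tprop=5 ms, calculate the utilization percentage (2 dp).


Given: Ttrans = 1 ms, Tprop = 5 ms
RTT = 2 * Tprop = 2 * 5 = 10 ms
U = Ttrans / (Ttrans + RTT)
U = 1 / (1 + 10)
U = 1 / 11 = 0.090909
U% = 9.09%

9.09


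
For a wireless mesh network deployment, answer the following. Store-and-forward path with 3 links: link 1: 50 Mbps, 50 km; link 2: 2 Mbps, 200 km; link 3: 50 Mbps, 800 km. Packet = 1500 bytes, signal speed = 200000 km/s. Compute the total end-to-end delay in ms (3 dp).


Packet = 1500 bytes = 12000 bits. Store-and-forward: sum (t_trans + t_prop) per link.
Link 1: t_trans = 12000/(50*10^6) s = 0.2400 ms; t_prop = 50/200000 s = 0.2500 ms; subtotal = 0.4900 ms
Link 2: t_trans = 12000/(2*10^6) s = 6.0000 ms; t_prop = 200/200000 s = 1.0000 ms; subtotal = 7.0000 ms
Link 3: t_trans = 12000/(50*10^6) s = 0.2400 ms; t_prop = 800/200000 s = 4.0000 ms; subtotal = 4.2400 ms
End-to-end = 0.4900 + 7.0000 + 4.2400 = 11.7300 ms -> 11.730 ms (3 dp)

11.730


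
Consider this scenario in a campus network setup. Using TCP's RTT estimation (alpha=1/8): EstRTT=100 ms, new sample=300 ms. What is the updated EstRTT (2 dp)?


Given: EstRTT = 100 ms, SampleRTT = 300 ms, alpha = 1/8
New EstRTT = (1 - alpha) * EstRTT + alpha * SampleRTT
(7/8) * 100 = 87.5
(1/8) * 300 = 37.5
New EstRTT = 87.5 + 37.5 = 125 ms -> 125.00 ms (2 dp)

125.00


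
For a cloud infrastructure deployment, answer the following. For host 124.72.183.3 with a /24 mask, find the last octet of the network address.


Given: IP = 124.72.183.3, prefix = /24
Subnet mask = 255.255.255.0
Last octet of IP: 3
Last octet of mask: 0
Network last octet = 3 AND 0 = 0

0


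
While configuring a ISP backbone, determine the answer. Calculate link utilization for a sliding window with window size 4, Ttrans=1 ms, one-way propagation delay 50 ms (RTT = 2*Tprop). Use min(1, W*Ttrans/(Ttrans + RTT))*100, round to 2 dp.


Given: W = 4, Ttrans = 1 ms, RTT = 100 ms (= 2 * Tprop, Tprop = 50 ms)
Cycle time = Ttrans + RTT = 1 + 100 = 101 ms (first packet sent until its ACK returns)
W * Ttrans = 4 * 1 = 4 ms of sending per cycle
W * Ttrans / (Ttrans + RTT) = 4 / 101 = 0.039604
U = min(1, 0.039604) = 0.039604
U% = 3.96%

3.96


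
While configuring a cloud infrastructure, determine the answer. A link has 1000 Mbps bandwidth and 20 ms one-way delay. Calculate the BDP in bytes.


Given: bandwidth = 1000 Mbps, delay = 20 ms
BDP in bits = 1000 * 10^6 * 20 / 1000
BDP in bits = 20000000
BDP in bytes = 20000000 / 8 = 2500000

2500000


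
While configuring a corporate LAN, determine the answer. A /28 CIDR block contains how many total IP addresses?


Given: CIDR prefix /28
Host bits = 32 - 28 = 4
Total addresses = 2^4 = 16

16


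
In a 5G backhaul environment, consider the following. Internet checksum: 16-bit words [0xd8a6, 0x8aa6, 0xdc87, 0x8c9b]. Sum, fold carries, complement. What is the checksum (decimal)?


Given words: [0xd8a6, 0x8aa6, 0xdc87, 0x8c9b]
Step 1: Sum all words
Raw sum = 55462 + 35494 + 56455 + 35995 = 183406
Step 2: Fold carry: (52334 + 2) = 52336
One's complement = ~52336 & 0xFFFF = 13199

13199


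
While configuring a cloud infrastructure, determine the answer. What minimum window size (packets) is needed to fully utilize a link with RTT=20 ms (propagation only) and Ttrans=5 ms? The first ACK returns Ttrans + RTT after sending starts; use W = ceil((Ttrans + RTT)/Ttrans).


Given: Ttrans = 5 ms, RTT = 20 ms (= 2 * Tprop, Tprop = 10 ms)
Time until first ACK returns = Ttrans + RTT = 5 + 20 = 25 ms
Need W * Ttrans >= Ttrans + RTT  ->  W >= (Ttrans + RTT) / Ttrans
(Ttrans + RTT) / Ttrans = 25 / 5 = 5
W_min = ceil(5) = 5

5


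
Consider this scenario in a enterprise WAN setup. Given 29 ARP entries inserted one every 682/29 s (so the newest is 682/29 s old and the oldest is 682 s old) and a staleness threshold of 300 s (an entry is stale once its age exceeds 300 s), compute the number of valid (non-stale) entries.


Ages are k * 682/29 s for k = 1..29 (spacing = 23.5172 s).
Entry k is valid iff k * 682/29 <= 300 iff k <= 29 * 300 / 682 = 12.7566
n_valid = floor(12.7566) = 12
(n_stale = 29 - 12 = 17)

12


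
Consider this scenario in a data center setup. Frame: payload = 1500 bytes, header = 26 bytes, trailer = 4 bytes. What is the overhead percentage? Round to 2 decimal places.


Given: payload = 1500 B, header = 26 B, trailer = 4 B
Overhead bytes = header + trailer = 26 + 4 = 30
Total frame = payload + overhead = 1500 + 30 = 1530
Overhead % = 30 / 1530 * 100 = 1.9608% -> 1.96% (2 dp)

1.96


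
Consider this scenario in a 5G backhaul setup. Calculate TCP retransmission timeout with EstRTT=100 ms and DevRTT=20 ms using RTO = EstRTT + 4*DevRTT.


Given: EstRTT = 100 ms, DevRTT = 20 ms
Timeout = EstRTT + 4 * DevRTT
4 * DevRTT = 4 * 20 = 80
Timeout = 100 + 80 = 180 ms

180


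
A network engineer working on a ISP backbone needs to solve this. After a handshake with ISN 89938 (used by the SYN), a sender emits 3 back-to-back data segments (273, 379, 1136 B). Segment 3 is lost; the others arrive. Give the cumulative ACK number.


SYN uses sequence number 89938; first data byte = ISN + 1 = 89939.
Segment 1: SEQ = 89939, len = 273 B, covers [89939, 90211]
Segment 2: SEQ = 90212, len = 379 B, covers [90212, 90590]
Segment 3: SEQ = 90591, len = 1136 B, covers [90591, 91726] [LOST]
In-order data received: bytes [89939, 90590] (segments 1..2).
Segment 3 missing -> gap begins at byte 90591.
Cumulative ACK = next expected in-order byte = 89939 + 273 + 379 = 90591

90591


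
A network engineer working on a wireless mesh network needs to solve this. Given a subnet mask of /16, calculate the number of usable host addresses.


Given: subnet mask /16
Host bits = 32 - 16 = 16
Total addresses = 2^16 = 65536
Usable hosts = 65536 - 2 (network + broadcast) = 65534

65534


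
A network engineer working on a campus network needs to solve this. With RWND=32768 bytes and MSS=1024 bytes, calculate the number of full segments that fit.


Given: RWND = 32768 bytes, MSS = 1024 bytes
Full segments = floor(RWND / MSS)
Full segments = floor(32768 / 1024)
Full segments = floor(32.0) = 32

32


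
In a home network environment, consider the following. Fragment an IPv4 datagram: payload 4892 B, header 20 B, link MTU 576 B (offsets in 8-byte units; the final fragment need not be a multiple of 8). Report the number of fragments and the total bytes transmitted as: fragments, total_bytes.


Max data per non-final fragment = floor((MTU - header)/8)*8 = floor((576 - 20)/8)*8 = floor(556/8)*8 = 552 B
Final fragment needs no 8-byte alignment: it can carry up to MTU - header = 556 B
Non-final fragments needed = ceil((payload - 556) / 552) = ceil(4336/552) = ceil(7.8551) = 8
Number of fragments = 8 + 1 = 9
Fragment sizes (data): 8 * 552 B + 476 B (last, 476 <= 556 OK)
Total bytes sent = payload + n_frags * header = 4892 + 9*20 = 4892 + 180 = 5072 B

9, 5072


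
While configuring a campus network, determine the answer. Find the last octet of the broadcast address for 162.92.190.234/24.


Given: IP = 162.92.190.234, prefix = /24
Host bits = 32 - 24 = 8
Network last octet = 234 AND mask = 0
Host part size = 2^8 - 1 = 255
Broadcast last octet = 0 OR 255 = 255

255


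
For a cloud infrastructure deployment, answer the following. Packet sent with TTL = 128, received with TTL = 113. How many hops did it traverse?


Given: initial TTL = 128, received TTL = 113
Hops = initial TTL - received TTL
Hops = 128 - 113 = 15

15


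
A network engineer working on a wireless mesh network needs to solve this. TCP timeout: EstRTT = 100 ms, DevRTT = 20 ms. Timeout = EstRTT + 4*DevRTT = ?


Given: EstRTT = 100 ms, DevRTT = 20 ms
Timeout = EstRTT + 4 * DevRTT
4 * DevRTT = 4 * 20 = 80
Timeout = 100 + 80 = 180 ms

180


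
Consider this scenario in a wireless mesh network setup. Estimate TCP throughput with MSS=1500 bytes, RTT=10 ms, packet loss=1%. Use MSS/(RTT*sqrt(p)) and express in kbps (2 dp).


Given: MSS = 1500 bytes, RTT = 10 ms, loss = 1%
RTT in seconds = 10 / 1000 = 0.01
Loss rate = 1% = 0.01
sqrt(loss) = sqrt(0.01) = 0.1
Throughput (bytes/s) = 1500 / (0.01 * 0.1) = 1500000.0000
Throughput (kbps) = 1500000.0000 * 8 / 1000 = 12000.000000 -> 12000.00 kbps (2 dp)

12000.00


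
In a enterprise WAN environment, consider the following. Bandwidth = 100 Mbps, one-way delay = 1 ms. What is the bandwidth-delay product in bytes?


Given: bandwidth = 100 Mbps, delay = 1 ms
BDP in bits = 100 * 10^6 * 1 / 1000
BDP in bits = 100000
BDP in bytes = 100000 / 8 = 12500

12500


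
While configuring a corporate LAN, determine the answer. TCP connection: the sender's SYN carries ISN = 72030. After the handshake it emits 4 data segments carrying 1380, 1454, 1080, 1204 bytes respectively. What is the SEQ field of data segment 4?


The SYN occupies sequence number ISN = 72030, so the first data byte is ISN + 1 = 72031.
SEQ of data segment i = (ISN + 1) + sum of payload sizes of segments 1..i-1.
Segment 1: SEQ = 72031, payload = 1380 bytes
Segment 2: SEQ = 73411, payload = 1454 bytes
Segment 3: SEQ = 74865, payload = 1080 bytes
Segment 4: SEQ = 75945, payload = 1204 bytes
SEQ of segment 4 = 72031 + 1380 + 1454 + 1080 = 75945

75945


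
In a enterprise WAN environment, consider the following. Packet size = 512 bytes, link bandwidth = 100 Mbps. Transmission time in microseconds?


Given: packet = 512 bytes, bandwidth = 100 Mbps
Packet in bits = 512 * 8 = 4096 bits
Bandwidth = 100 * 10^6 = 100000000 bps
Time = 4096 / 100000000 seconds
Time in us = 4096 * 10^6 / 100000000 = 40.96

40.96


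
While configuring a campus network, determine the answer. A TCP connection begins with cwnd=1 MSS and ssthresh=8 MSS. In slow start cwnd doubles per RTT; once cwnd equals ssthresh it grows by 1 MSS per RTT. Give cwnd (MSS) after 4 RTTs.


RTT 0: cwnd = 1 MSS (initial)
RTT 1: cwnd = 2 MSS (slow start, doubled)
RTT 2: cwnd = 4 MSS (slow start, doubled)
RTT 3: cwnd = 8 MSS (slow start, doubled)
RTT 4: cwnd = 9 MSS (congestion avoidance, +1)

9


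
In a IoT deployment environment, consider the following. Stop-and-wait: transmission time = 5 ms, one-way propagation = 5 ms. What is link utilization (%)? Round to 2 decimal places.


Given: Ttrans = 5 ms, Tprop = 5 ms
RTT = 2 * Tprop = 2 * 5 = 10 ms
U = Ttrans / (Ttrans + RTT)
U = 5 / (5 + 10)
U = 5 / 15 = 0.333333
U% = 33.33%

33.33


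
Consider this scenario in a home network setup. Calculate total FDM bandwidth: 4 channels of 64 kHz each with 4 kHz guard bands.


Given: 4 channels, 64 kHz each, guard = 4 kHz
Channel bandwidth = 4 * 64 = 256 kHz
Guard bands = 3 gaps * 4 kHz = 12 kHz
Total = 256 + 12 = 268 kHz

268


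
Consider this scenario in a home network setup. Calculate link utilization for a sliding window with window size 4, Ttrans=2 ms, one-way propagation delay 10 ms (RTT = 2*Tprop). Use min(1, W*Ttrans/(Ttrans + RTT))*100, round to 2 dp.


Given: W = 4, Ttrans = 2 ms, RTT = 20 ms (= 2 * Tprop, Tprop = 10 ms)
Cycle time = Ttrans + RTT = 2 + 20 = 22 ms (first packet sent until its ACK returns)
W * Ttrans = 4 * 2 = 8 ms of sending per cycle
W * Ttrans / (Ttrans + RTT) = 8 / 22 = 0.363636
U = min(1, 0.363636) = 0.363636
U% = 36.36%

36.36


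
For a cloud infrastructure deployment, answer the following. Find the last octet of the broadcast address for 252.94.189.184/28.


Given: IP = 252.94.189.184, prefix = /28
Host bits = 32 - 28 = 4
Network last octet = 184 AND mask = 176
Host part size = 2^4 - 1 = 15
Broadcast last octet = 176 OR 15 = 191

191


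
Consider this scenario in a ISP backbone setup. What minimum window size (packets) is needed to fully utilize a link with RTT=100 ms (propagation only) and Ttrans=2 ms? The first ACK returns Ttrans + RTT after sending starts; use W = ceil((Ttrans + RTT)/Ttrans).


Given: Ttrans = 2 ms, RTT = 100 ms (= 2 * Tprop, Tprop = 50 ms)
Time until first ACK returns = Ttrans + RTT = 2 + 100 = 102 ms
Need W * Ttrans >= Ttrans + RTT  ->  W >= (Ttrans + RTT) / Ttrans
(Ttrans + RTT) / Ttrans = 102 / 2 = 51
W_min = ceil(51) = 51

51


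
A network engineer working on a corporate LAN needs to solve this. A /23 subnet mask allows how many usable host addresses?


Given: subnet mask /23
Host bits = 32 - 23 = 9
Total addresses = 2^9 = 512
Usable hosts = 512 - 2 (network + broadcast) = 510

510


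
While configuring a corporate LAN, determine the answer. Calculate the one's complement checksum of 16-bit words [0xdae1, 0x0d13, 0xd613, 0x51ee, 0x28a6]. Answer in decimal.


Given words: [0xdae1, 0x0d13, 0xd613, 0x51ee, 0x28a6]
Step 1: Sum all words
Raw sum = 56033 + 3347 + 54803 + 20974 + 10406 = 145563
Step 2: Fold carry: (14491 + 2) = 14493
One's complement = ~14493 & 0xFFFF = 51042

51042


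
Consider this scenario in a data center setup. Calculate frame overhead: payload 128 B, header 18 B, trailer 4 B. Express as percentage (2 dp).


Given: payload = 128 B, header = 18 B, trailer = 4 B
Overhead bytes = header + trailer = 18 + 4 = 22
Total frame = payload + overhead = 128 + 22 = 150
Overhead % = 22 / 150 * 100 = 14.6667% -> 14.67% (2 dp)

14.67


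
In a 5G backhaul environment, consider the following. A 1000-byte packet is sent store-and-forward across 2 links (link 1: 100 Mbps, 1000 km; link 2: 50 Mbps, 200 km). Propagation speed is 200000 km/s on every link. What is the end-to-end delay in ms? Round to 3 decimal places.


Packet = 1000 bytes = 8000 bits. Store-and-forward: sum (t_trans + t_prop) per link.
Link 1: t_trans = 8000/(100*10^6) s = 0.0800 ms; t_prop = 1000/200000 s = 5.0000 ms; subtotal = 5.0800 ms
Link 2: t_trans = 8000/(50*10^6) s = 0.1600 ms; t_prop = 200/200000 s = 1.0000 ms; subtotal = 1.1600 ms
End-to-end = 5.0800 + 1.1600 = 6.2400 ms -> 6.240 ms (3 dp)

6.240


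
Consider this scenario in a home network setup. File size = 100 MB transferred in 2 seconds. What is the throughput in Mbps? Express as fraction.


Given: file = 100 MB, time = 2 s
File in Mb = 100 * 8 = 800 Mb
Throughput = 800 / 2 Mbps
Throughput = 400 Mbps

400


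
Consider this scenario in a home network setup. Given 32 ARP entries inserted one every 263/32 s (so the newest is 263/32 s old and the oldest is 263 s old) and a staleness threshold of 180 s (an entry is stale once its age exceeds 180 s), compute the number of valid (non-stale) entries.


Ages are k * 263/32 s for k = 1..32 (spacing = 8.2188 s).
Entry k is valid iff k * 263/32 <= 180 iff k <= 32 * 180 / 263 = 21.9011
n_valid = floor(21.9011) = 21
(n_stale = 32 - 21 = 11)

21


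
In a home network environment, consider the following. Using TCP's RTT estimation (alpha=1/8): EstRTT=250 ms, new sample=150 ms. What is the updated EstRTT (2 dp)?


Given: EstRTT = 250 ms, SampleRTT = 150 ms, alpha = 1/8
New EstRTT = (1 - alpha) * EstRTT + alpha * SampleRTT
(7/8) * 250 = 218.75
(1/8) * 150 = 18.75
New EstRTT = 218.75 + 18.75 = 237.5 ms -> 237.50 ms (2 dp)

237.50


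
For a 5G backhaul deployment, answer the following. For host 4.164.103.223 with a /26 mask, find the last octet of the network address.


Given: IP = 4.164.103.223, prefix = /26
Subnet mask = 255.255.255.192
Last octet of IP: 223
Last octet of mask: 192
Network last octet = 223 AND 192 = 192

192


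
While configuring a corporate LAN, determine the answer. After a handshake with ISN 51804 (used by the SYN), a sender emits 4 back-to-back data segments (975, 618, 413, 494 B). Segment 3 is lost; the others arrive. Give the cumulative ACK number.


SYN uses sequence number 51804; first data byte = ISN + 1 = 51805.
Segment 1: SEQ = 51805, len = 975 B, covers [51805, 52779]
Segment 2: SEQ = 52780, len = 618 B, covers [52780, 53397]
Segment 3: SEQ = 53398, len = 413 B, covers [53398, 53810] [LOST]
Segment 4: SEQ = 53811, len = 494 B, covers [53811, 54304]
In-order data received: bytes [51805, 53397] (segments 1..2).
Segment 3 missing -> gap begins at byte 53398; later segments buffered out of order.
Cumulative ACK = next expected in-order byte = 51805 + 975 + 618 = 53398

53398


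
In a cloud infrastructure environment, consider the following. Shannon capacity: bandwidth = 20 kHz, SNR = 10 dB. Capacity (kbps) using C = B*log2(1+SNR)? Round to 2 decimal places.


Given: B = 20 kHz, SNR = 10 dB
SNR linear = 10^(10/10) = 10
1 + SNR = 11
log2(11) = 3.4594316186
C = 20 * 1000 * 3.4594316186 = 69188.6324 bps
C = 69.188632 kbps -> 69.19 kbps (2 dp)

69.19


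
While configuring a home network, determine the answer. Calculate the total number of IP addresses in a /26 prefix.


Given: CIDR prefix /26
Host bits = 32 - 26 = 6
Total addresses = 2^6 = 64

64


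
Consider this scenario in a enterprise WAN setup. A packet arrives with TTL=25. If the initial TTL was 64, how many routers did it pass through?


Given: initial TTL = 64, received TTL = 25
Hops = initial TTL - received TTL
Hops = 64 - 25 = 39

39


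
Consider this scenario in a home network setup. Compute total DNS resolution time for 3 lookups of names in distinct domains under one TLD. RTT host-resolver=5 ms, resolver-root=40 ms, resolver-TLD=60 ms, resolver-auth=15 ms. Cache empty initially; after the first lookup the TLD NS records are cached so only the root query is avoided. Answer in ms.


Lookup 1 (cold cache): local + root + TLD + auth = 5 + 40 + 60 + 15 = 120 ms
Lookups 2..3 (TLD NS cached -> skip root; new domain -> still ask TLD and auth): local + TLD + auth = 5 + 60 + 15 = 80 ms each
Remaining 2 lookups: 2 * 80 = 160 ms
Total = 120 + 160 = 280 ms

280


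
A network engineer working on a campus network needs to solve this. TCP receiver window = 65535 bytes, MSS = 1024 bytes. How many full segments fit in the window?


Given: RWND = 65535 bytes, MSS = 1024 bytes
Full segments = floor(RWND / MSS)
Full segments = floor(65535 / 1024)
Full segments = floor(63.999) = 63

63


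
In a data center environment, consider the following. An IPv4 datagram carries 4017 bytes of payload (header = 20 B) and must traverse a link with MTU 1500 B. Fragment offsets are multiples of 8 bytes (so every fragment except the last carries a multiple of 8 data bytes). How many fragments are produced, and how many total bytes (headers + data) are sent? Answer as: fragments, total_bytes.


Max data per non-final fragment = floor((MTU - header)/8)*8 = floor((1500 - 20)/8)*8 = floor(1480/8)*8 = 1480 B
Final fragment needs no 8-byte alignment: it can carry up to MTU - header = 1480 B
Non-final fragments needed = ceil((payload - 1480) / 1480) = ceil(2537/1480) = ceil(1.7142) = 2
Number of fragments = 2 + 1 = 3
Fragment sizes (data): 2 * 1480 B + 1057 B (last, 1057 <= 1480 OK)
Total bytes sent = payload + n_frags * header = 4017 + 3*20 = 4017 + 60 = 4077 B

3, 4077


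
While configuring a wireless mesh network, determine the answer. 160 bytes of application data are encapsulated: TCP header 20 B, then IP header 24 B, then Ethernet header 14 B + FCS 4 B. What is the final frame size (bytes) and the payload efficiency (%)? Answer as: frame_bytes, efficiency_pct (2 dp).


TCP segment = 160 + 20 = 180 B
IP packet = 180 + 24 = 204 B
Ethernet frame = 204 + 14 + 4 = 222 B
Efficiency = app / frame = 160 / 222 = 0.720721 = 72.0721% -> 72.07% (2 dp)

222, 72.07


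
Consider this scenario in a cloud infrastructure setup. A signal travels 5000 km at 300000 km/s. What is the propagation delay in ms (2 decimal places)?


Given: distance = 5000 km, speed = 300000 km/s
Delay = distance / speed = 5000 / 300000 seconds
Delay in ms = 5000 * 1000 / 300000
Delay = 16.6667 ms
Rounded to 2 dp = 16.67 ms

16.67


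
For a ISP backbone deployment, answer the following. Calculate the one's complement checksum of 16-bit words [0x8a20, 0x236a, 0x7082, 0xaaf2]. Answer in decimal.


Given words: [0x8a20, 0x236a, 0x7082, 0xaaf2]
Step 1: Sum all words
Raw sum = 35360 + 9066 + 28802 + 43762 = 116990
Step 2: Fold carry: (51454 + 1) = 51455
One's complement = ~51455 & 0xFFFF = 14080

14080


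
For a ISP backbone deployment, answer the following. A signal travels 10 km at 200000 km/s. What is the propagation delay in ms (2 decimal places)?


Given: distance = 10 km, speed = 200000 km/s
Delay = distance / speed = 10 / 200000 seconds
Delay in ms = 10 * 1000 / 200000
Delay = 0.0500 ms
Rounded to 2 dp = 0.05 ms

0.05


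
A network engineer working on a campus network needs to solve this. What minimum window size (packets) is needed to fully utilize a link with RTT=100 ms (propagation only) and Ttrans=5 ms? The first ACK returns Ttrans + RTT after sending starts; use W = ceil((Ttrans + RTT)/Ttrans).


Given: Ttrans = 5 ms, RTT = 100 ms (= 2 * Tprop, Tprop = 50 ms)
Time until first ACK returns = Ttrans + RTT = 5 + 100 = 105 ms
Need W * Ttrans >= Ttrans + RTT  ->  W >= (Ttrans + RTT) / Ttrans
(Ttrans + RTT) / Ttrans = 105 / 5 = 21
W_min = ceil(21) = 21

21


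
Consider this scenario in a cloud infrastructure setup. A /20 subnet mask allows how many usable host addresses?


Given: subnet mask /20
Host bits = 32 - 20 = 12
Total addresses = 2^12 = 4096
Usable hosts = 4096 - 2 (network + broadcast) = 4094

4094


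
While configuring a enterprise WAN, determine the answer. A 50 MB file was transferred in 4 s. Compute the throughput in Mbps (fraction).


Given: file = 50 MB, time = 4 s
File in Mb = 50 * 8 = 400 Mb
Throughput = 400 / 4 Mbps
Throughput = 100 Mbps

100


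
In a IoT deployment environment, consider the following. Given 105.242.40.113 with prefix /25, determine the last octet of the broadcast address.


Given: IP = 105.242.40.113, prefix = /25
Host bits = 32 - 25 = 7
Network last octet = 113 AND mask = 0
Host part size = 2^7 - 1 = 127
Broadcast last octet = 0 OR 127 = 127

127


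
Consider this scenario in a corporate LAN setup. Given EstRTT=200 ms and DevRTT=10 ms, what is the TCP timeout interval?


Given: EstRTT = 200 ms, DevRTT = 10 ms
Timeout = EstRTT + 4 * DevRTT
4 * DevRTT = 4 * 10 = 40
Timeout = 200 + 40 = 240 ms

240


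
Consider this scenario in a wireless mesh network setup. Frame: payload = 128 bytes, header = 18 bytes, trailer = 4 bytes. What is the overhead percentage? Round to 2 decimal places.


Given: payload = 128 B, header = 18 B, trailer = 4 B
Overhead bytes = header + trailer = 18 + 4 = 22
Total frame = payload + overhead = 128 + 22 = 150
Overhead % = 22 / 150 * 100 = 14.6667% -> 14.67% (2 dp)

14.67


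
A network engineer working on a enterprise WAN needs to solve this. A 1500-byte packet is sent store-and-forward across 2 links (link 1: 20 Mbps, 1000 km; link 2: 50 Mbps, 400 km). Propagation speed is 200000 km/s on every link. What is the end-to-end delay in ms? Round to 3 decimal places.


Packet = 1500 bytes = 12000 bits. Store-and-forward: sum (t_trans + t_prop) per link.
Link 1: t_trans = 12000/(20*10^6) s = 0.6000 ms; t_prop = 1000/200000 s = 5.0000 ms; subtotal = 5.6000 ms
Link 2: t_trans = 12000/(50*10^6) s = 0.2400 ms; t_prop = 400/200000 s = 2.0000 ms; subtotal = 2.2400 ms
End-to-end = 5.6000 + 2.2400 = 7.8400 ms -> 7.840 ms (3 dp)

7.840


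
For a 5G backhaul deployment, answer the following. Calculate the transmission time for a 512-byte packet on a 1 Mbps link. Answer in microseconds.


Given: packet = 512 bytes, bandwidth = 1 Mbps
Packet in bits = 512 * 8 = 4096 bits
Bandwidth = 1 * 10^6 = 1000000 bps
Time = 4096 / 1000000 seconds
Time in us = 4096 * 10^6 / 1000000 = 4096

4096


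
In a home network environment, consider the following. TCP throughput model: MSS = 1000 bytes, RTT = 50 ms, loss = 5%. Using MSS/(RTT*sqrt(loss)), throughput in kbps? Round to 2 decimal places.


Given: MSS = 1000 bytes, RTT = 50 ms, loss = 5%
RTT in seconds = 50 / 1000 = 0.05
Loss rate = 5% = 0.05
sqrt(loss) = sqrt(0.05) = 0.223606797750
Throughput (bytes/s) = 1000 / (0.05 * 0.223606797750) = 89442.7191
Throughput (kbps) = 89442.7191 * 8 / 1000 = 715.541753 -> 715.54 kbps (2 dp)

715.54
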